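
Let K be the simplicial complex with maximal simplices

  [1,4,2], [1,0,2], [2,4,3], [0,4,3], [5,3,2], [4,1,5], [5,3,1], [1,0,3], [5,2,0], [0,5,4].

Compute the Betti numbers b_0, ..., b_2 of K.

b_0 = 1, b_1 = 0, b_2 = 0.

We work with the vertex ordering 0 < 1 < 2 < 3 < 4 < 5. The simplices of K, each written with vertices in increasing order, are:

  0-simplices (6): [0], [1], [2], [3], [4], [5]
  1-simplices (15): [0,1], [0,2], [0,3], [0,4], [0,5], [1,2], [1,3], [1,4], [1,5], [2,3], [2,4], [2,5], [3,4], [3,5], [4,5]
  2-simplices (10): [0,1,2], [0,1,3], [0,2,5], [0,3,4], [0,4,5], [1,2,4], [1,3,5], [1,4,5], [2,3,4], [2,3,5]

so the chain groups are C_0 ≅ Z^6, C_1 ≅ Z^15, C_2 ≅ Z^10.

∂_1: C_1 → C_0 maps an edge to its endpoints' difference, ∂[p,q] = q − p. For instance
  ∂[0,4] = [4] − [0].
The 6×15 boundary matrix has rank 5 and Smith normal form diag(1,1,1,1,1).

Boundary ∂_2: C_2 → C_1 sends each 2-simplex [p,q,r] to [q,r] − [p,r] + [p,q]. For instance
  ∂[2,3,5] = [3,5] − [2,5] + [2,3],
  ∂[1,2,4] = [2,4] − [1,4] + [1,2].
This gives a 15×10 integer matrix of rank 10; reducing to Smith normal form yields diagonal entries (1,1,1,1,1,1,1,1,1,2).

Reading off H_k = ker ∂_k / im ∂_{k+1}:

  H_0: rank C_0 − rank ∂_1 = 6 − 5 = 1, and the invariant factors of ∂_1 are all 1, so H_0 = Z.
  H_1: rank ker ∂_1 − rank ∂_2 = (15 − 5) − 10 = 0, and ∂_2 has invariant factor 2 > 1, so H_1 = Z/2.
  H_2: rank ker ∂_2 − rank ∂_3 = (10 − 10) − 0 = 0, and there is no ∂_3, so H_2 = 0.

Hence the Betti numbers are b_0 = 1, b_1 = 0, b_2 = 0.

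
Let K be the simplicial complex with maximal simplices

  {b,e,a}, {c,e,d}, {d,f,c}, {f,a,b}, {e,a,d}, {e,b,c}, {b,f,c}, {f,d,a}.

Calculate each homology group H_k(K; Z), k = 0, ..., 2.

K has 6 vertices, 12 edges, 8 triangles.
rank ∂_0 = 0, rank ∂_1 = 5 ⇒ b_0 = 6 − 0 − 5 = 1; all invariant factors of ∂_1 are 1 so no torsion. So H_0 ≅ Z.
rank ∂_1 = 5, rank ∂_2 = 7 ⇒ b_1 = 12 − 5 − 7 = 0; all invariant factors of ∂_2 are 1 so no torsion. So H_1 ≅ 0.
rank ∂_2 = 7, rank ∂_3 = 0 ⇒ b_2 = 8 − 7 − 0 = 1. So H_2 ≅ Z.

H_0 = Z,  H_1 = 0,  H_2 = Z.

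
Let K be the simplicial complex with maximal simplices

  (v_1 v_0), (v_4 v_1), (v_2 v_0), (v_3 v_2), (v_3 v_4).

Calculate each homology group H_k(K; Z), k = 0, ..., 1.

Order the vertices as v_0 < v_1 < v_2 < v_3 < v_4. Listing each simplex with vertices in this order, K has dimension 1 with simplices:

  0-simplices (5): [v_0], [v_1], [v_2], [v_3], [v_4]
  1-simplices (5): [v_0,v_1], [v_0,v_2], [v_1,v_4], [v_2,v_3], [v_3,v_4]

Hence C_0 ≅ Z^5, C_1 ≅ Z^5.

∂_1: C_1 → C_0 sends each edge [p,q] (with p < q) to q − p.
This gives a 5×5 integer matrix of rank 4; reducing to Smith normal form yields diagonal entries (1,1,1,1).

From H_k ≅ ker(∂_k) / im(∂_{k+1}) we obtain:

  H_0: rank C_0 − rank ∂_1 = 5 − 4 = 1, and the invariant factors of ∂_1 are all 1, so H_0 ≅ Z.
  H_1: rank ker ∂_1 − rank ∂_2 = (5 − 4) − 0 = 1, and there is no ∂_2, so H_1 ≅ Z.

As a check, the Euler characteristic is 5 − 5 = 0, which agrees with 1 − 1 = 0.

H_0 ≅ Z,  H_1 ≅ Z.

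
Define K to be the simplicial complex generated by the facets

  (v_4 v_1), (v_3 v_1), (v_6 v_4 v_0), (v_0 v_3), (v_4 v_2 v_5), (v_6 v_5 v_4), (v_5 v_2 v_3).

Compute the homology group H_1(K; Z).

H_1 ≅ Z^2.

Order the vertices as v_0 < v_1 < v_2 < v_3 < v_4 < v_5 < v_6. Listing each simplex with vertices in this order, K has dimension 2 with simplices:

  0-simplices (7): [v_0], [v_1], [v_2], [v_3], [v_4], [v_5], [v_6]
  1-simplices (12): [v_0,v_3], [v_0,v_4], [v_0,v_6], [v_1,v_3], [v_1,v_4], [v_2,v_3], [v_2,v_4], [v_2,v_5], [v_3,v_5], [v_4,v_5], [v_4,v_6], [v_5,v_6]
  2-simplices (4): [v_0,v_4,v_6], [v_2,v_3,v_5], [v_2,v_4,v_5], [v_4,v_5,v_6]

giving chain groups C_0 ≅ Z^7, C_1 ≅ Z^12, C_2 ≅ Z^4.

Boundary ∂_1: C_1 → C_0 maps an edge to its endpoints' difference, ∂[p,q] = q − p.
The resulting 7×12 matrix has rank 6, and its Smith normal form has invariant factors (1,1,1,1,1,1).

∂_2: C_2 → C_1 acts by ∂[p,q,r] = [q,r] − [p,r] + [p,q]. For instance
  ∂[v_2,v_4,v_5] = [v_4,v_5] − [v_2,v_5] + [v_2,v_4],
  ∂[v_0,v_4,v_6] = [v_4,v_6] − [v_0,v_6] + [v_0,v_4].
This gives a 12×4 integer matrix of rank 4; reducing to Smith normal form yields diagonal entries (1,1,1,1).

Reading off H_k = ker ∂_k / im ∂_{k+1}:

  H_1: rank ker ∂_1 − rank ∂_2 = (12 − 6) − 4 = 2, and the invariant factors of ∂_2 are all 1, so H_1 ≅ Z^2.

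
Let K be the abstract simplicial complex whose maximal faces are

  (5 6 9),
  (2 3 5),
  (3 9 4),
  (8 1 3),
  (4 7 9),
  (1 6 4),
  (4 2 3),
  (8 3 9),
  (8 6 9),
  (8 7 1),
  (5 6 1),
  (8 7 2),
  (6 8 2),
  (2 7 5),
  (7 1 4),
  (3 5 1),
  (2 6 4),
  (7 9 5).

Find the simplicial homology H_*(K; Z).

Fix the vertex order 1 < 2 < 3 < 4 < 5 < 6 < 7 < 8 < 9 and write every simplex with vertices in increasing order. Then dim K = 2 and the simplices of K are:

  0-simplices (9): [1], [2], [3], [4], [5], [6], [7], [8], [9]
  1-simplices (27): (27 of them)
  2-simplices (18): [1,3,5], [1,3,8], [1,4,6], [1,4,7], [1,5,6], [1,7,8], [2,3,4], [2,3,5], [2,4,6], [2,5,7], [2,6,8], [2,7,8], [3,4,9], [3,8,9], [4,7,9], [5,6,9], [5,7,9], [6,8,9]

giving chain groups C_0 ≅ Z^9, C_1 ≅ Z^27, C_2 ≅ Z^18.

The boundary map ∂_1: C_1 → C_0 sends each edge [p,q] (with p < q) to q − p.
The resulting 9×27 matrix has rank 8, and its Smith normal form has invariant factors (1,1,1,1,1,1,1,1).

∂_2: C_2 → C_1 acts by ∂[p,q,r] = [q,r] − [p,r] + [p,q]. For instance
  ∂[1,4,7] = [4,7] − [1,7] + [1,4],
  ∂[5,7,9] = [7,9] − [5,9] + [5,7].
The 27×18 boundary matrix has rank 17 and Smith normal form diag(1,1,1,1,1,1,1,1,1,1,1,1,1,1,1,1,1).

Now H_k = ker ∂_k / im ∂_{k+1}, so:

  H_0: rank C_0 − rank ∂_1 = 9 − 8 = 1, and the invariant factors of ∂_1 are all 1, so H_0 ≅ Z.
  H_1: rank ker ∂_1 − rank ∂_2 = (27 − 8) − 17 = 2, and the invariant factors of ∂_2 are all 1, so H_1 ≅ Z^2.
  H_2: rank ker ∂_2 − rank ∂_3 = (18 − 17) − 0 = 1, and there is no ∂_3, so H_2 ≅ Z.

As a check, the Euler characteristic is 9 − 27 + 18 = 0, which agrees with 1 − 2 + 1 = 0.

H_0 = Z,  H_1 = Z^2,  H_2 = Z.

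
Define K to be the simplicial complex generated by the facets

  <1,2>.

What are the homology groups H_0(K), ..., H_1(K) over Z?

H_0 = Z,  H_1 = 0.

We work with the vertex ordering 1 < 2. The simplices of K, each written with vertices in increasing order, are:

  0-simplices (2): [1], [2]
  1-simplices (1): [1,2]

so the chain groups are C_0 ≅ Z^2, C_1 ≅ Z^1.

∂_1: C_1 → C_0 is given by ∂[p,q] = [q] − [p].
As a 2×1 matrix over Z this has rank 1, with invariant factors (1).

Computing H_k = (kernel of ∂_k) / (image of ∂_{k+1}):

  H_0: rank C_0 − rank ∂_1 = 2 − 1 = 1, and the invariant factors of ∂_1 are all 1, so H_0 = Z.
  H_1: rank ker ∂_1 − rank ∂_2 = (1 − 1) − 0 = 0, and there is no ∂_2, so H_1 = 0.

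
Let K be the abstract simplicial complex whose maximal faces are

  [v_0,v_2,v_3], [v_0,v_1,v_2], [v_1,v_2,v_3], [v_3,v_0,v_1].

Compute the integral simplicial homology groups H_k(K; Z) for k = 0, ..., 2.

Fix the vertex order v_0 < v_1 < v_2 < v_3 and write every simplex with vertices in increasing order. Then dim K = 2 and the simplices of K are:

  0-simplices (4): [v_0], [v_1], [v_2], [v_3]
  1-simplices (6): [v_0,v_1], [v_0,v_2], [v_0,v_3], [v_1,v_2], [v_1,v_3], [v_2,v_3]
  2-simplices (4): [v_0,v_1,v_2], [v_0,v_1,v_3], [v_0,v_2,v_3], [v_1,v_2,v_3]

Hence C_0 ≅ Z^4, C_1 ≅ Z^6, C_2 ≅ Z^4.

Boundary ∂_1: C_1 → C_0 maps an edge to its endpoints' difference, ∂[p,q] = q − p. For instance
  ∂[v_2,v_3] = [v_3] − [v_2].
The 4×6 boundary matrix has rank 3 and Smith normal form diag(1,1,1).

The boundary map ∂_2: C_2 → C_1 acts by ∂[p,q,r] = [q,r] − [p,r] + [p,q]. For instance
  ∂[v_0,v_1,v_3] = [v_1,v_3] − [v_0,v_3] + [v_0,v_1],
  ∂[v_0,v_2,v_3] = [v_2,v_3] − [v_0,v_3] + [v_0,v_2].
This gives a 6×4 integer matrix of rank 3; reducing to Smith normal form yields diagonal entries (1,1,1).

Now H_k = ker ∂_k / im ∂_{k+1}, so:

  H_0: rank C_0 − rank ∂_1 = 4 − 3 = 1, and the invariant factors of ∂_1 are all 1, so H_0 = Z.
  H_1: rank ker ∂_1 − rank ∂_2 = (6 − 3) − 3 = 0, and the invariant factors of ∂_2 are all 1, so H_1 = 0.
  H_2: rank ker ∂_2 − rank ∂_3 = (4 − 3) − 0 = 1, and there is no ∂_3, so H_2 = Z.

H_0 ≅ Z,  H_1 = 0,  H_2 ≅ Z.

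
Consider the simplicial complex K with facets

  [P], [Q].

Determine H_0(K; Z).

H_0 = Z^2.

K has 2 vertices.
rank ∂_0 = 0, rank ∂_1 = 0 ⇒ b_0 = 2 − 0 − 0 = 2. So H_0 ≅ Z^2.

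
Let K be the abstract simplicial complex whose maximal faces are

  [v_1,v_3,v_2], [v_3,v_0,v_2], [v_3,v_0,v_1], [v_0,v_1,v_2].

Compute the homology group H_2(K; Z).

H_2 ≅ Z.

Order the vertices as v_0 < v_1 < v_2 < v_3. Listing each simplex with vertices in this order, K has dimension 2 with simplices:

  0-simplices (4): [v_0], [v_1], [v_2], [v_3]
  1-simplices (6): [v_0,v_1], [v_0,v_2], [v_0,v_3], [v_1,v_2], [v_1,v_3], [v_2,v_3]
  2-simplices (4): [v_0,v_1,v_2], [v_0,v_1,v_3], [v_0,v_2,v_3], [v_1,v_2,v_3]

so the chain groups are C_0 ≅ Z^4, C_1 ≅ Z^6, C_2 ≅ Z^4.

Boundary ∂_1: C_1 → C_0 maps an edge to its endpoints' difference, ∂[p,q] = q − p.
As a 4×6 matrix over Z this has rank 3, with invariant factors (1,1,1).

The boundary map ∂_2: C_2 → C_1 sends each 2-simplex [p,q,r] to [q,r] − [p,r] + [p,q]. For instance
  ∂[v_0,v_1,v_2] = [v_1,v_2] − [v_0,v_2] + [v_0,v_1],
  ∂[v_1,v_2,v_3] = [v_2,v_3] − [v_1,v_3] + [v_1,v_2].
As a 6×4 matrix over Z this has rank 3, with invariant factors (1,1,1).

Computing H_k = (kernel of ∂_k) / (image of ∂_{k+1}):

  H_2: rank ker ∂_2 − rank ∂_3 = (4 − 3) − 0 = 1, and there is no ∂_3, so H_2 ≅ Z.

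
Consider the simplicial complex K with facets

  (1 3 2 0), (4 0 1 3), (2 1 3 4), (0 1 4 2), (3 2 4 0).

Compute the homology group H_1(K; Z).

Fix the vertex order 0 < 1 < 2 < 3 < 4 and write every simplex with vertices in increasing order. Then dim K = 3 and the simplices of K are:

  0-simplices (5): [0], [1], [2], [3], [4]
  1-simplices (10): [0,1], [0,2], [0,3], [0,4], [1,2], [1,3], [1,4], [2,3], [2,4], [3,4]
  2-simplices (10): [0,1,2], [0,1,3], [0,1,4], [0,2,3], [0,2,4], [0,3,4], [1,2,3], [1,2,4], [1,3,4], [2,3,4]
  3-simplices (5): [0,1,2,3], [0,1,2,4], [0,1,3,4], [0,2,3,4], [1,2,3,4]

Hence C_0 ≅ Z^5, C_1 ≅ Z^10, C_2 ≅ Z^10, C_3 ≅ Z^5.

∂_1: C_1 → C_0 maps an edge to its endpoints' difference, ∂[p,q] = q − p.
As a 5×10 matrix over Z this has rank 4, with invariant factors (1,1,1,1).

Boundary ∂_2: C_2 → C_1 sends each 2-simplex [p,q,r] to [q,r] − [p,r] + [p,q]. For instance
  ∂[0,1,4] = [1,4] − [0,4] + [0,1],
  ∂[1,3,4] = [3,4] − [1,4] + [1,3].
The resulting 10×10 matrix has rank 6, and its Smith normal form has invariant factors (1,1,1,1,1,1).

Boundary ∂_3: C_3 → C_2 sends each 3-simplex σ to the alternating sum Σ_i (−1)^i (σ with its i-th vertex removed). For instance
  ∂[0,1,2,4] = [1,2,4] − [0,2,4] + [0,1,4] − [0,1,2],
  ∂[0,2,3,4] = [2,3,4] − [0,3,4] + [0,2,4] − [0,2,3].
As a 10×5 matrix over Z this has rank 4, with invariant factors (1,1,1,1).

Now H_k = ker ∂_k / im ∂_{k+1}, so:

  H_1: rank ker ∂_1 − rank ∂_2 = (10 − 4) − 6 = 0, and the invariant factors of ∂_2 are all 1, so H_1 ≅ 0.

H_1 = 0.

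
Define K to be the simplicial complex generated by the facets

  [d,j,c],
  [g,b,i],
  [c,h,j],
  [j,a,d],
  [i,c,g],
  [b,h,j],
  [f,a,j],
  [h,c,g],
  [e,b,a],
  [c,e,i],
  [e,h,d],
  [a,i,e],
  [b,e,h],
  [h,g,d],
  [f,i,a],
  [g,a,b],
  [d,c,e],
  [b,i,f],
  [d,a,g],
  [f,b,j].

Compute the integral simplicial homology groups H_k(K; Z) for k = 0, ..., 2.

H_0 = Z,  H_1 = Z ⊕ Z/2Z,  H_2 = 0.

Take the total order a < b < c < d < e < f < g < h < i < j on the vertex set. Then K (dimension 2) consists of the simplices:

  0-simplices (10): a, b, c, d, e, f, g, h, i, j
  1-simplices (30): ab, ad, ae, af, ag, ai, aj, be, bf, bg, bh, bi, bj, cd, ce, cg, ch, ci, cj, de, dg, dh, dj, eh, ei, fi, fj, gh, gi, hj
  2-simplices (20): abe, abg, adg, adj, aei, afi, afj, beh, bfi, bfj, bgi, bhj, cde, cdj, cei, cgh, cgi, chj, deh, dgh

giving chain groups C_0 ≅ Z^10, C_1 ≅ Z^30, C_2 ≅ Z^20.

The boundary map ∂_1: C_1 → C_0 sends each edge [p,q] (with p < q) to q − p.
As a 10×30 matrix over Z this has rank 9, with invariant factors (1,1,1,1,1,1,1,1,1).

∂_2: C_2 → C_1 acts by ∂[p,q,r] = [q,r] − [p,r] + [p,q]. For instance
  ∂dgh = gh − dh + dg,
  ∂beh = eh − bh + be.
As a 30×20 matrix over Z this has rank 20, with invariant factors (1,1,1,1,1,1,1,1,1,1,1,1,1,1,1,1,1,1,1,2).

Reading off H_k = ker ∂_k / im ∂_{k+1}:

  H_0: rank C_0 − rank ∂_1 = 10 − 9 = 1, and the invariant factors of ∂_1 are all 1, so H_0 ≅ Z.
  H_1: rank ker ∂_1 − rank ∂_2 = (30 − 9) − 20 = 1, and ∂_2 has invariant factor 2 > 1, so H_1 ≅ Z ⊕ Z/2Z.
  H_2: rank ker ∂_2 − rank ∂_3 = (20 − 20) − 0 = 0, and there is no ∂_3, so H_2 ≅ 0.

(K is a triangulation of the Klein bottle.)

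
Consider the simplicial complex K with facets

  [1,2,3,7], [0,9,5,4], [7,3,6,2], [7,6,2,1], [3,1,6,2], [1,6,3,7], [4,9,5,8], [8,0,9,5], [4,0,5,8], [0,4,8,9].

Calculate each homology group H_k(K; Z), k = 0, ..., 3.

Take the total order 0 < 1 < 2 < 3 < 4 < 5 < 6 < 7 < 8 < 9 on the vertex set. Then K (dimension 3) consists of the simplices:

  0-simplices (10): [0], [1], [2], [3], [4], [5], [6], [7], [8], [9]
  1-simplices (20): [0,4], [0,5], [0,8], [0,9], [1,2], [1,3], [1,6], [1,7], [2,3], [2,6], [2,7], [3,6], [3,7], [4,5], [4,8], [4,9], [5,8], [5,9], [6,7], [8,9]
  2-simplices (20): (20 of them)
  3-simplices (10): [0,4,5,8], [0,4,5,9], [0,4,8,9], [0,5,8,9], [1,2,3,6], [1,2,3,7], [1,2,6,7], [1,3,6,7], [2,3,6,7], [4,5,8,9]

giving chain groups C_0 ≅ Z^10, C_1 ≅ Z^20, C_2 ≅ Z^20, C_3 ≅ Z^10.

Boundary ∂_1: C_1 → C_0 is given by ∂[p,q] = [q] − [p]. For instance
  ∂[1,7] = [7] − [1].
As a 10×20 matrix over Z this has rank 8, with invariant factors (1,1,1,1,1,1,1,1).

Boundary ∂_2: C_2 → C_1 acts by ∂[p,q,r] = [q,r] − [p,r] + [p,q]. For instance
  ∂[0,4,5] = [4,5] − [0,5] + [0,4],
  ∂[5,8,9] = [8,9] − [5,9] + [5,8].
As a 20×20 matrix over Z this has rank 12, with invariant factors (1,1,1,1,1,1,1,1,1,1,1,1).

∂_3: C_3 → C_2 sends each 3-simplex σ to the alternating sum Σ_i (−1)^i (σ with its i-th vertex removed). For instance
  ∂[0,5,8,9] = [5,8,9] − [0,8,9] + [0,5,9] − [0,5,8],
  ∂[1,3,6,7] = [3,6,7] − [1,6,7] + [1,3,7] − [1,3,6].
The 20×10 boundary matrix has rank 8 and Smith normal form diag(1,1,1,1,1,1,1,1).

Computing H_k = (kernel of ∂_k) / (image of ∂_{k+1}):

  H_0: rank C_0 − rank ∂_1 = 10 − 8 = 2, and the invariant factors of ∂_1 are all 1, so H_0 = Z^2.
  H_1: rank ker ∂_1 − rank ∂_2 = (20 − 8) − 12 = 0, and the invariant factors of ∂_2 are all 1, so H_1 = 0.
  H_2: rank ker ∂_2 − rank ∂_3 = (20 − 12) − 8 = 0, and the invariant factors of ∂_3 are all 1, so H_2 = 0.
  H_3: rank ker ∂_3 − rank ∂_4 = (10 − 8) − 0 = 2, and there is no ∂_4, so H_3 = Z^2.

H_0 = Z^2,  H_1 = 0,  H_2 = 0,  H_3 = Z^2.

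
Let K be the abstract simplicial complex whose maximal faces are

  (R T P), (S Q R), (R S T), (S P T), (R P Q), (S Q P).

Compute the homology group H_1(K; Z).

K has 5 vertices, 9 edges, 6 triangles.
rank ∂_1 = 4, rank ∂_2 = 5 ⇒ b_1 = 9 − 4 − 5 = 0; all invariant factors of ∂_2 are 1 so no torsion. So H_1 = 0.

H_1 = 0.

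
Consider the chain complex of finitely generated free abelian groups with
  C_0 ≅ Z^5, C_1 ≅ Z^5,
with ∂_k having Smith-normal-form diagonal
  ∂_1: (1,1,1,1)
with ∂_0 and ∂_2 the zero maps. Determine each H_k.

H_0: b_0 = 5 − 0 − 4 = 1; torsion from ∂_1 factors > 1: none. So H_0 ≅ Z.
H_1: b_1 = 5 − 4 − 0 = 1; torsion from ∂_2 factors > 1: none. So H_1 ≅ Z.

H_0 ≅ Z,  H_1 ≅ Z.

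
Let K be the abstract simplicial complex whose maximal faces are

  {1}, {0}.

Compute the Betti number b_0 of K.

b_0 = 2.

Order the vertices as 0 < 1. Listing each simplex with vertices in this order, K has dimension 0 with simplices:

  0-simplices (2): [0], [1]

giving chain groups C_0 ≅ Z^2.

Computing H_k = (kernel of ∂_k) / (image of ∂_{k+1}):

  H_0: rank C_0 − rank ∂_1 = 2 − 0 = 2, and there is no ∂_1, so H_0 = Z^2.

Hence the Betti numbers are b_0 = 2.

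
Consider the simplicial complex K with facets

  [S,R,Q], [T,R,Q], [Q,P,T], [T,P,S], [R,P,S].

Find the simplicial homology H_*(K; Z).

Fix the vertex order P < Q < R < S < T and write every simplex with vertices in increasing order. Then dim K = 2 and the simplices of K are:

  0-simplices (5): P, Q, R, S, T
  1-simplices (10): PQ, PR, PS, PT, QR, QS, QT, RS, RT, ST
  2-simplices (5): PQT, PRS, PST, QRS, QRT

so the chain groups are C_0 ≅ Z^5, C_1 ≅ Z^10, C_2 ≅ Z^5.

The boundary map ∂_1: C_1 → C_0 sends each edge [p,q] (with p < q) to q − p.
The resulting 5×10 matrix has rank 4, and its Smith normal form has invariant factors (1,1,1,1).

∂_2: C_2 → C_1 sends each 2-simplex [p,q,r] to [q,r] − [p,r] + [p,q]. For instance
  ∂QRS = RS − QS + QR,
  ∂PST = ST − PT + PS.
This gives a 10×5 integer matrix of rank 5; reducing to Smith normal form yields diagonal entries (1,1,1,1,1).

Reading off H_k = ker ∂_k / im ∂_{k+1}:

  H_0: rank C_0 − rank ∂_1 = 5 − 4 = 1, and the invariant factors of ∂_1 are all 1, so H_0 = Z.
  H_1: rank ker ∂_1 − rank ∂_2 = (10 − 4) − 5 = 1, and the invariant factors of ∂_2 are all 1, so H_1 = Z.
  H_2: rank ker ∂_2 − rank ∂_3 = (5 − 5) − 0 = 0, and there is no ∂_3, so H_2 = 0.

As a check, the Euler characteristic is 5 − 10 + 5 = 0, which agrees with 1 − 1 + 0 = 0.

H_0 = Z,  H_1 = Z,  H_2 = 0.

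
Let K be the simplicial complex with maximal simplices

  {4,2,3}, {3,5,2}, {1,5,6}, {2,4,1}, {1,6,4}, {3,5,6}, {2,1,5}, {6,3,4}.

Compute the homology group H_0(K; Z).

H_0 = Z.

We work with the vertex ordering 1 < 2 < 3 < 4 < 5 < 6. The simplices of K, each written with vertices in increasing order, are:

  0-simplices (6): [1], [2], [3], [4], [5], [6]
  1-simplices (12): [1,2], [1,4], [1,5], [1,6], [2,3], [2,4], [2,5], [3,4], [3,5], [3,6], [4,6], [5,6]
  2-simplices (8): [1,2,4], [1,2,5], [1,4,6], [1,5,6], [2,3,4], [2,3,5], [3,4,6], [3,5,6]

giving chain groups C_0 ≅ Z^6, C_1 ≅ Z^12, C_2 ≅ Z^8.

Boundary ∂_1: C_1 → C_0 is given by ∂[p,q] = [q] − [p]. For instance
  ∂[3,4] = [4] − [3].
As a 6×12 matrix over Z this has rank 5, with invariant factors (1,1,1,1,1).

The boundary map ∂_2: C_2 → C_1 acts by ∂[p,q,r] = [q,r] − [p,r] + [p,q]. For instance
  ∂[2,3,5] = [3,5] − [2,5] + [2,3],
  ∂[1,2,4] = [2,4] − [1,4] + [1,2].
The 12×8 boundary matrix has rank 7 and Smith normal form diag(1,1,1,1,1,1,1).

Reading off H_k = ker ∂_k / im ∂_{k+1}:

  H_0: rank C_0 − rank ∂_1 = 6 − 5 = 1, and the invariant factors of ∂_1 are all 1, so H_0 ≅ Z.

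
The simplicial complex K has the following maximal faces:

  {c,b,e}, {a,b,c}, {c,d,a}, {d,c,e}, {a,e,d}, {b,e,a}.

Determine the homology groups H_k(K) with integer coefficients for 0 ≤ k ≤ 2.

Take the total order a < b < c < d < e on the vertex set. Then K (dimension 2) consists of the simplices:

  0-simplices (5): a, b, c, d, e
  1-simplices (9): ab, ac, ad, ae, bc, be, cd, ce, de
  2-simplices (6): abc, abe, acd, ade, bce, cde

so the chain groups are C_0 ≅ Z^5, C_1 ≅ Z^9, C_2 ≅ Z^6.

Boundary ∂_1: C_1 → C_0 maps an edge to its endpoints' difference, ∂[p,q] = q − p.
As a 5×9 matrix over Z this has rank 4, with invariant factors (1,1,1,1).

∂_2: C_2 → C_1 maps a triangle to the signed sum of its edges. For instance
  ∂bce = ce − be + bc,
  ∂acd = cd − ad + ac.
The 9×6 boundary matrix has rank 5 and Smith normal form diag(1,1,1,1,1).

Reading off H_k = ker ∂_k / im ∂_{k+1}:

  H_0: rank C_0 − rank ∂_1 = 5 − 4 = 1, and the invariant factors of ∂_1 are all 1, so H_0 ≅ Z.
  H_1: rank ker ∂_1 − rank ∂_2 = (9 − 4) − 5 = 0, and the invariant factors of ∂_2 are all 1, so H_1 ≅ 0.
  H_2: rank ker ∂_2 − rank ∂_3 = (6 − 5) − 0 = 1, and there is no ∂_3, so H_2 ≅ Z.

As a check, the Euler characteristic is 5 − 9 + 6 = 2, which agrees with 1 − 0 + 1 = 2.

H_0 ≅ Z,  H_1 = 0,  H_2 ≅ Z.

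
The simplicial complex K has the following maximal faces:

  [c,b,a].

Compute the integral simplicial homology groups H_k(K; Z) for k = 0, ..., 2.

H_0 ≅ Z,  H_1 = 0,  H_2 = 0.

Order the vertices as a < b < c. Listing each simplex with vertices in this order, K has dimension 2 with simplices:

  0-simplices (3): a, b, c
  1-simplices (3): ab, ac, bc
  2-simplices (1): abc

so the chain groups are C_0 ≅ Z^3, C_1 ≅ Z^3, C_2 ≅ Z^1.

Boundary ∂_1: C_1 → C_0 sends each edge [p,q] (with p < q) to q − p.
The 3×3 boundary matrix has rank 2 and Smith normal form diag(1,1).

The boundary map ∂_2: C_2 → C_1 acts by ∂[p,q,r] = [q,r] − [p,r] + [p,q]. For instance
  ∂abc = bc − ac + ab.
The 3×1 boundary matrix has rank 1 and Smith normal form diag(1).

Now H_k = ker ∂_k / im ∂_{k+1}, so:

  H_0: rank C_0 − rank ∂_1 = 3 − 2 = 1, and the invariant factors of ∂_1 are all 1, so H_0 ≅ Z.
  H_1: rank ker ∂_1 − rank ∂_2 = (3 − 2) − 1 = 0, and the invariant factors of ∂_2 are all 1, so H_1 ≅ 0.
  H_2: rank ker ∂_2 − rank ∂_3 = (1 − 1) − 0 = 0, and there is no ∂_3, so H_2 ≅ 0.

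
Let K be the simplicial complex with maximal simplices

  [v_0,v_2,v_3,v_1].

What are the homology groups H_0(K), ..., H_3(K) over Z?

H_0 = Z,  H_1 = 0,  H_2 = 0,  H_3 = 0.

We work with the vertex ordering v_0 < v_1 < v_2 < v_3. The simplices of K, each written with vertices in increasing order, are:

  0-simplices (4): [v_0], [v_1], [v_2], [v_3]
  1-simplices (6): [v_0,v_1], [v_0,v_2], [v_0,v_3], [v_1,v_2], [v_1,v_3], [v_2,v_3]
  2-simplices (4): [v_0,v_1,v_2], [v_0,v_1,v_3], [v_0,v_2,v_3], [v_1,v_2,v_3]
  3-simplices (1): [v_0,v_1,v_2,v_3]

giving chain groups C_0 ≅ Z^4, C_1 ≅ Z^6, C_2 ≅ Z^4, C_3 ≅ Z^1.

∂_1: C_1 → C_0 is given by ∂[p,q] = [q] − [p]. For instance
  ∂[v_0,v_2] = [v_2] − [v_0].
The resulting 4×6 matrix has rank 3, and its Smith normal form has invariant factors (1,1,1).

The boundary map ∂_2: C_2 → C_1 maps a triangle to the signed sum of its edges. For instance
  ∂[v_0,v_1,v_3] = [v_1,v_3] − [v_0,v_3] + [v_0,v_1],
  ∂[v_1,v_2,v_3] = [v_2,v_3] − [v_1,v_3] + [v_1,v_2].
The resulting 6×4 matrix has rank 3, and its Smith normal form has invariant factors (1,1,1).

∂_3: C_3 → C_2 sends each 3-simplex σ to the alternating sum Σ_i (−1)^i (σ with its i-th vertex removed). For instance
  ∂[v_0,v_1,v_2,v_3] = [v_1,v_2,v_3] − [v_0,v_2,v_3] + [v_0,v_1,v_3] − [v_0,v_1,v_2].
The resulting 4×1 matrix has rank 1, and its Smith normal form has invariant factors (1).

Computing H_k = (kernel of ∂_k) / (image of ∂_{k+1}):

  H_0: rank C_0 − rank ∂_1 = 4 − 3 = 1, and the invariant factors of ∂_1 are all 1, so H_0 = Z.
  H_1: rank ker ∂_1 − rank ∂_2 = (6 − 3) − 3 = 0, and the invariant factors of ∂_2 are all 1, so H_1 = 0.
  H_2: rank ker ∂_2 − rank ∂_3 = (4 − 3) − 1 = 0, and the invariant factors of ∂_3 are all 1, so H_2 = 0.
  H_3: rank ker ∂_3 − rank ∂_4 = (1 − 1) − 0 = 0, and there is no ∂_4, so H_3 = 0.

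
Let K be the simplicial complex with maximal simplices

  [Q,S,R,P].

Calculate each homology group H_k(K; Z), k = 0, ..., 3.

H_0 = Z,  H_1 = 0,  H_2 = 0,  H_3 = 0.

Order the vertices as P < Q < R < S. Listing each simplex with vertices in this order, K has dimension 3 with simplices:

  0-simplices (4): P, Q, R, S
  1-simplices (6): PQ, PR, PS, QR, QS, RS
  2-simplices (4): PQR, PQS, PRS, QRS
  3-simplices (1): PQRS

giving chain groups C_0 ≅ Z^4, C_1 ≅ Z^6, C_2 ≅ Z^4, C_3 ≅ Z^1.

The boundary map ∂_1: C_1 → C_0 maps an edge to its endpoints' difference, ∂[p,q] = q − p. For instance
  ∂PS = S − P.
This gives a 4×6 integer matrix of rank 3; reducing to Smith normal form yields diagonal entries (1,1,1).

Boundary ∂_2: C_2 → C_1 maps a triangle to the signed sum of its edges. For instance
  ∂PRS = RS − PS + PR,
  ∂QRS = RS − QS + QR.
This gives a 6×4 integer matrix of rank 3; reducing to Smith normal form yields diagonal entries (1,1,1).

Boundary ∂_3: C_3 → C_2 sends each 3-simplex σ to the alternating sum Σ_i (−1)^i (σ with its i-th vertex removed). For instance
  ∂PQRS = QRS − PRS + PQS − PQR.
As a 4×1 matrix over Z this has rank 1, with invariant factors (1).

Now H_k = ker ∂_k / im ∂_{k+1}, so:

  H_0: rank C_0 − rank ∂_1 = 4 − 3 = 1, and the invariant factors of ∂_1 are all 1, so H_0 = Z.
  H_1: rank ker ∂_1 − rank ∂_2 = (6 − 3) − 3 = 0, and the invariant factors of ∂_2 are all 1, so H_1 = 0.
  H_2: rank ker ∂_2 − rank ∂_3 = (4 − 3) − 1 = 0, and the invariant factors of ∂_3 are all 1, so H_2 = 0.
  H_3: rank ker ∂_3 − rank ∂_4 = (1 − 1) − 0 = 0, and there is no ∂_4, so H_3 = 0.

(K is a triangulation of the 3-simplex.)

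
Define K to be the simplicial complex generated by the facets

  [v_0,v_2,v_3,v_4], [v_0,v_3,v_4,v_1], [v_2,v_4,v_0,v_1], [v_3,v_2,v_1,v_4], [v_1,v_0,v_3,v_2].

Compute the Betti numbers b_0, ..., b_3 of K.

b_0 = 1, b_1 = 0, b_2 = 0, b_3 = 1.

Order the vertices as v_0 < v_1 < v_2 < v_3 < v_4. Listing each simplex with vertices in this order, K has dimension 3 with simplices:

  0-simplices (5): [v_0], [v_1], [v_2], [v_3], [v_4]
  1-simplices (10): [v_0,v_1], [v_0,v_2], [v_0,v_3], [v_0,v_4], [v_1,v_2], [v_1,v_3], [v_1,v_4], [v_2,v_3], [v_2,v_4], [v_3,v_4]
  2-simplices (10): [v_0,v_1,v_2], [v_0,v_1,v_3], [v_0,v_1,v_4], [v_0,v_2,v_3], [v_0,v_2,v_4], [v_0,v_3,v_4], [v_1,v_2,v_3], [v_1,v_2,v_4], [v_1,v_3,v_4], [v_2,v_3,v_4]
  3-simplices (5): [v_0,v_1,v_2,v_3], [v_0,v_1,v_2,v_4], [v_0,v_1,v_3,v_4], [v_0,v_2,v_3,v_4], [v_1,v_2,v_3,v_4]

so the chain groups are C_0 ≅ Z^5, C_1 ≅ Z^10, C_2 ≅ Z^10, C_3 ≅ Z^5.

The boundary map ∂_1: C_1 → C_0 maps an edge to its endpoints' difference, ∂[p,q] = q − p.
The 5×10 boundary matrix has rank 4 and Smith normal form diag(1,1,1,1).

Boundary ∂_2: C_2 → C_1 maps a triangle to the signed sum of its edges. For instance
  ∂[v_1,v_3,v_4] = [v_3,v_4] − [v_1,v_4] + [v_1,v_3],
  ∂[v_0,v_1,v_4] = [v_1,v_4] − [v_0,v_4] + [v_0,v_1].
As a 10×10 matrix over Z this has rank 6, with invariant factors (1,1,1,1,1,1).

∂_3: C_3 → C_2 sends each 3-simplex σ to the alternating sum Σ_i (−1)^i (σ with its i-th vertex removed). For instance
  ∂[v_0,v_1,v_3,v_4] = [v_1,v_3,v_4] − [v_0,v_3,v_4] + [v_0,v_1,v_4] − [v_0,v_1,v_3],
  ∂[v_0,v_2,v_3,v_4] = [v_2,v_3,v_4] − [v_0,v_3,v_4] + [v_0,v_2,v_4] − [v_0,v_2,v_3].
The 10×5 boundary matrix has rank 4 and Smith normal form diag(1,1,1,1).

Computing H_k = (kernel of ∂_k) / (image of ∂_{k+1}):

  H_0: rank C_0 − rank ∂_1 = 5 − 4 = 1, and the invariant factors of ∂_1 are all 1, so H_0 ≅ Z.
  H_1: rank ker ∂_1 − rank ∂_2 = (10 − 4) − 6 = 0, and the invariant factors of ∂_2 are all 1, so H_1 ≅ 0.
  H_2: rank ker ∂_2 − rank ∂_3 = (10 − 6) − 4 = 0, and the invariant factors of ∂_3 are all 1, so H_2 ≅ 0.
  H_3: rank ker ∂_3 − rank ∂_4 = (5 − 4) − 0 = 1, and there is no ∂_4, so H_3 ≅ Z.

(K is a triangulation of the 3-sphere S^3.)

Hence the Betti numbers are b_0 = 1, b_1 = 0, b_2 = 0, b_3 = 1.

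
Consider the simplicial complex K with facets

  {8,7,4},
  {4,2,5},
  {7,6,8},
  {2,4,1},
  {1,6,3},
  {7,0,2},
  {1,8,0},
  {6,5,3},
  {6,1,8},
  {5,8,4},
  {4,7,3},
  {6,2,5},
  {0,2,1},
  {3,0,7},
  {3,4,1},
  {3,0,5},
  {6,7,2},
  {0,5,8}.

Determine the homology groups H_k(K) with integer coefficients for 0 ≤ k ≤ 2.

We work with the vertex ordering 0 < 1 < 2 < 3 < 4 < 5 < 6 < 7 < 8. The simplices of K, each written with vertices in increasing order, are:

  0-simplices (9): [0], [1], [2], [3], [4], [5], [6], [7], [8]
  1-simplices (27): (27 of them)
  2-simplices (18): [0,1,2], [0,1,8], [0,2,7], [0,3,5], [0,3,7], [0,5,8], [1,2,4], [1,3,4], [1,3,6], [1,6,8], [2,4,5], [2,5,6], [2,6,7], [3,4,7], [3,5,6], [4,5,8], [4,7,8], [6,7,8]

so the chain groups are C_0 ≅ Z^9, C_1 ≅ Z^27, C_2 ≅ Z^18.

Boundary ∂_1: C_1 → C_0 sends each edge [p,q] (with p < q) to q − p. For instance
  ∂[0,2] = [2] − [0].
This gives a 9×27 integer matrix of rank 8; reducing to Smith normal form yields diagonal entries (1,1,1,1,1,1,1,1).

∂_2: C_2 → C_1 maps a triangle to the signed sum of its edges. For instance
  ∂[6,7,8] = [7,8] − [6,8] + [6,7],
  ∂[0,5,8] = [5,8] − [0,8] + [0,5].
This gives a 27×18 integer matrix of rank 17; reducing to Smith normal form yields diagonal entries (1,1,1,1,1,1,1,1,1,1,1,1,1,1,1,1,1).

From H_k ≅ ker(∂_k) / im(∂_{k+1}) we obtain:

  H_0: rank C_0 − rank ∂_1 = 9 − 8 = 1, and the invariant factors of ∂_1 are all 1, so H_0 ≅ Z.
  H_1: rank ker ∂_1 − rank ∂_2 = (27 − 8) − 17 = 2, and the invariant factors of ∂_2 are all 1, so H_1 ≅ Z^2.
  H_2: rank ker ∂_2 − rank ∂_3 = (18 − 17) − 0 = 1, and there is no ∂_3, so H_2 ≅ Z.

As a check, the Euler characteristic is 9 − 27 + 18 = 0, which agrees with 1 − 2 + 1 = 0.
(K is a triangulation of the torus T^2.)

H_0 = Z,  H_1 = Z^2,  H_2 = Z.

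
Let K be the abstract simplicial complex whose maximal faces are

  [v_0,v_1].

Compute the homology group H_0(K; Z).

H_0 ≅ Z.

Order the vertices as v_0 < v_1. Listing each simplex with vertices in this order, K has dimension 1 with simplices:

  0-simplices (2): [v_0], [v_1]
  1-simplices (1): [v_0,v_1]

giving chain groups C_0 ≅ Z^2, C_1 ≅ Z^1.

Boundary ∂_1: C_1 → C_0 sends each edge [p,q] (with p < q) to q − p.
This gives a 2×1 integer matrix of rank 1; reducing to Smith normal form yields diagonal entries (1).

Reading off H_k = ker ∂_k / im ∂_{k+1}:

  H_0: rank C_0 − rank ∂_1 = 2 − 1 = 1, and the invariant factors of ∂_1 are all 1, so H_0 ≅ Z.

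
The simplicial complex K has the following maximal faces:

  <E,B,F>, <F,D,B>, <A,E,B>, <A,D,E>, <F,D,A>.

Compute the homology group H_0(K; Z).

H_0 ≅ Z.

K has 5 vertices, 10 edges, 5 triangles.
rank ∂_0 = 0, rank ∂_1 = 4 ⇒ b_0 = 5 − 0 − 4 = 1; all invariant factors of ∂_1 are 1 so no torsion. So H_0 ≅ Z.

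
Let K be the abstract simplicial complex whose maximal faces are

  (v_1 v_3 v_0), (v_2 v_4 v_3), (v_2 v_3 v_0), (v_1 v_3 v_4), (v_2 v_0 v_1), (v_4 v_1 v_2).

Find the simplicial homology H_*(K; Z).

We work with the vertex ordering v_0 < v_1 < v_2 < v_3 < v_4. The simplices of K, each written with vertices in increasing order, are:

  0-simplices (5): [v_0], [v_1], [v_2], [v_3], [v_4]
  1-simplices (9): [v_0,v_1], [v_0,v_2], [v_0,v_3], [v_1,v_2], [v_1,v_3], [v_1,v_4], [v_2,v_3], [v_2,v_4], [v_3,v_4]
  2-simplices (6): [v_0,v_1,v_2], [v_0,v_1,v_3], [v_0,v_2,v_3], [v_1,v_2,v_4], [v_1,v_3,v_4], [v_2,v_3,v_4]

so the chain groups are C_0 ≅ Z^5, C_1 ≅ Z^9, C_2 ≅ Z^6.

∂_1: C_1 → C_0 sends each edge [p,q] (with p < q) to q − p. For instance
  ∂[v_2,v_4] = [v_4] − [v_2].
The 5×9 boundary matrix has rank 4 and Smith normal form diag(1,1,1,1).

∂_2: C_2 → C_1 maps a triangle to the signed sum of its edges. For instance
  ∂[v_1,v_2,v_4] = [v_2,v_4] − [v_1,v_4] + [v_1,v_2],
  ∂[v_0,v_1,v_3] = [v_1,v_3] − [v_0,v_3] + [v_0,v_1].
The resulting 9×6 matrix has rank 5, and its Smith normal form has invariant factors (1,1,1,1,1).

Now H_k = ker ∂_k / im ∂_{k+1}, so:

  H_0: rank C_0 − rank ∂_1 = 5 − 4 = 1, and the invariant factors of ∂_1 are all 1, so H_0 ≅ Z.
  H_1: rank ker ∂_1 − rank ∂_2 = (9 − 4) − 5 = 0, and the invariant factors of ∂_2 are all 1, so H_1 ≅ 0.
  H_2: rank ker ∂_2 − rank ∂_3 = (6 − 5) − 0 = 1, and there is no ∂_3, so H_2 ≅ Z.

As a check, the Euler characteristic is 5 − 9 + 6 = 2, which agrees with 1 − 0 + 1 = 2.

H_0 ≅ Z,  H_1 = 0,  H_2 ≅ Z.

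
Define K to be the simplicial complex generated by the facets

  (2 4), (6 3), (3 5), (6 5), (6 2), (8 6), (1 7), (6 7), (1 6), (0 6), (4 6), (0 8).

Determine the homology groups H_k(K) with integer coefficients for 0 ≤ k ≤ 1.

H_0 = Z,  H_1 = Z^4.

Fix the vertex order 0 < 1 < 2 < 3 < 4 < 5 < 6 < 7 < 8 and write every simplex with vertices in increasing order. Then dim K = 1 and the simplices of K are:

  0-simplices (9): [0], [1], [2], [3], [4], [5], [6], [7], [8]
  1-simplices (12): [0,6], [0,8], [1,6], [1,7], [2,4], [2,6], [3,5], [3,6], [4,6], [5,6], [6,7], [6,8]

Hence C_0 ≅ Z^9, C_1 ≅ Z^12.

Boundary ∂_1: C_1 → C_0 is given by ∂[p,q] = [q] − [p]. For instance
  ∂[3,6] = [6] − [3].
This gives a 9×12 integer matrix of rank 8; reducing to Smith normal form yields diagonal entries (1,1,1,1,1,1,1,1).

From H_k ≅ ker(∂_k) / im(∂_{k+1}) we obtain:

  H_0: rank C_0 − rank ∂_1 = 9 − 8 = 1, and the invariant factors of ∂_1 are all 1, so H_0 = Z.
  H_1: rank ker ∂_1 − rank ∂_2 = (12 − 8) − 0 = 4, and there is no ∂_2, so H_1 = Z^4.

As a check, the Euler characteristic is 9 − 12 = -3, which agrees with 1 − 4 = -3.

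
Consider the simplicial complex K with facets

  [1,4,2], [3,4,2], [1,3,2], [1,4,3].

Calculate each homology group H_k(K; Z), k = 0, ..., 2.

H_0 = Z,  H_1 = 0,  H_2 = Z.

Take the total order 1 < 2 < 3 < 4 on the vertex set. Then K (dimension 2) consists of the simplices:

  0-simplices (4): [1], [2], [3], [4]
  1-simplices (6): [1,2], [1,3], [1,4], [2,3], [2,4], [3,4]
  2-simplices (4): [1,2,3], [1,2,4], [1,3,4], [2,3,4]

giving chain groups C_0 ≅ Z^4, C_1 ≅ Z^6, C_2 ≅ Z^4.

The boundary map ∂_1: C_1 → C_0 sends each edge [p,q] (with p < q) to q − p. For instance
  ∂[2,4] = [4] − [2].
As a 4×6 matrix over Z this has rank 3, with invariant factors (1,1,1).

Boundary ∂_2: C_2 → C_1 maps a triangle to the signed sum of its edges. For instance
  ∂[1,2,3] = [2,3] − [1,3] + [1,2],
  ∂[2,3,4] = [3,4] − [2,4] + [2,3].
The resulting 6×4 matrix has rank 3, and its Smith normal form has invariant factors (1,1,1).

Reading off H_k = ker ∂_k / im ∂_{k+1}:

  H_0: rank C_0 − rank ∂_1 = 4 − 3 = 1, and the invariant factors of ∂_1 are all 1, so H_0 = Z.
  H_1: rank ker ∂_1 − rank ∂_2 = (6 − 3) − 3 = 0, and the invariant factors of ∂_2 are all 1, so H_1 = 0.
  H_2: rank ker ∂_2 − rank ∂_3 = (4 − 3) − 0 = 1, and there is no ∂_3, so H_2 = Z.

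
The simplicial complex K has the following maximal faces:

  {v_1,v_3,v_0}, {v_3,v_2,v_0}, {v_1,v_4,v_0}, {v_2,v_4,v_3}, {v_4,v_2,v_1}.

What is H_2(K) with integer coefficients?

Order the vertices as v_0 < v_1 < v_2 < v_3 < v_4. Listing each simplex with vertices in this order, K has dimension 2 with simplices:

  0-simplices (5): [v_0], [v_1], [v_2], [v_3], [v_4]
  1-simplices (10): [v_0,v_1], [v_0,v_2], [v_0,v_3], [v_0,v_4], [v_1,v_2], [v_1,v_3], [v_1,v_4], [v_2,v_3], [v_2,v_4], [v_3,v_4]
  2-simplices (5): [v_0,v_1,v_3], [v_0,v_1,v_4], [v_0,v_2,v_3], [v_1,v_2,v_4], [v_2,v_3,v_4]

so the chain groups are C_0 ≅ Z^5, C_1 ≅ Z^10, C_2 ≅ Z^5.

∂_1: C_1 → C_0 is given by ∂[p,q] = [q] − [p]. For instance
  ∂[v_0,v_1] = [v_1] − [v_0].
This gives a 5×10 integer matrix of rank 4; reducing to Smith normal form yields diagonal entries (1,1,1,1).

The boundary map ∂_2: C_2 → C_1 acts by ∂[p,q,r] = [q,r] − [p,r] + [p,q]. For instance
  ∂[v_0,v_1,v_4] = [v_1,v_4] − [v_0,v_4] + [v_0,v_1],
  ∂[v_0,v_1,v_3] = [v_1,v_3] − [v_0,v_3] + [v_0,v_1].
As a 10×5 matrix over Z this has rank 5, with invariant factors (1,1,1,1,1).

Reading off H_k = ker ∂_k / im ∂_{k+1}:

  H_2: rank ker ∂_2 − rank ∂_3 = (5 − 5) − 0 = 0, and there is no ∂_3, so H_2 = 0.

H_2 = 0.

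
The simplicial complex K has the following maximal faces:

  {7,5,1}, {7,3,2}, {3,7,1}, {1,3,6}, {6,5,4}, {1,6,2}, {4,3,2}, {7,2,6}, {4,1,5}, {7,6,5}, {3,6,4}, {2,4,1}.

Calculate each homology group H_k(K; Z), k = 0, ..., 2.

K has 7 vertices, 18 edges, 12 triangles.
rank ∂_0 = 0, rank ∂_1 = 6 ⇒ b_0 = 7 − 0 − 6 = 1; all invariant factors of ∂_1 are 1 so no torsion. So H_0 ≅ Z.
rank ∂_1 = 6, rank ∂_2 = 12 ⇒ b_1 = 18 − 6 − 12 = 0; ∂_2 has invariant factor(s) [2] giving torsion. So H_1 ≅ Z/2.
rank ∂_2 = 12, rank ∂_3 = 0 ⇒ b_2 = 12 − 12 − 0 = 0. So H_2 ≅ 0.

H_0 ≅ Z,  H_1 ≅ Z/2,  H_2 = 0.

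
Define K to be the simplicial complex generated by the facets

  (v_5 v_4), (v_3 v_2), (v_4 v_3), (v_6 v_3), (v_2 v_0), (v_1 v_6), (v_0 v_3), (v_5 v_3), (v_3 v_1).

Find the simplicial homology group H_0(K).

H_0 = Z.

Order the vertices as v_0 < v_1 < v_2 < v_3 < v_4 < v_5 < v_6. Listing each simplex with vertices in this order, K has dimension 1 with simplices:

  0-simplices (7): [v_0], [v_1], [v_2], [v_3], [v_4], [v_5], [v_6]
  1-simplices (9): [v_0,v_2], [v_0,v_3], [v_1,v_3], [v_1,v_6], [v_2,v_3], [v_3,v_4], [v_3,v_5], [v_3,v_6], [v_4,v_5]

giving chain groups C_0 ≅ Z^7, C_1 ≅ Z^9.

Boundary ∂_1: C_1 → C_0 is given by ∂[p,q] = [q] − [p]. For instance
  ∂[v_0,v_3] = [v_3] − [v_0].
The resulting 7×9 matrix has rank 6, and its Smith normal form has invariant factors (1,1,1,1,1,1).

Computing H_k = (kernel of ∂_k) / (image of ∂_{k+1}):

  H_0: rank C_0 − rank ∂_1 = 7 − 6 = 1, and the invariant factors of ∂_1 are all 1, so H_0 ≅ Z.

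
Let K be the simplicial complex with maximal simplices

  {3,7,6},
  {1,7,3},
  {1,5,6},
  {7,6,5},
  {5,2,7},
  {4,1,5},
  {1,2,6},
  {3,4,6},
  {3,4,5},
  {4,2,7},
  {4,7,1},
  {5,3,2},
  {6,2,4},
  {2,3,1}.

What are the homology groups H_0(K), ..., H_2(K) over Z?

H_0 = Z,  H_1 = Z^2,  H_2 = Z.

Take the total order 1 < 2 < 3 < 4 < 5 < 6 < 7 on the vertex set. Then K (dimension 2) consists of the simplices:

  0-simplices (7): [1], [2], [3], [4], [5], [6], [7]
  1-simplices (21): [1,2], [1,3], [1,4], [1,5], [1,6], [1,7], [2,3], [2,4], [2,5], [2,6], [2,7], [3,4], [3,5], [3,6], [3,7], [4,5], [4,6], [4,7], [5,6], [5,7], [6,7]
  2-simplices (14): [1,2,3], [1,2,6], [1,3,7], [1,4,5], [1,4,7], [1,5,6], [2,3,5], [2,4,6], [2,4,7], [2,5,7], [3,4,5], [3,4,6], [3,6,7], [5,6,7]

so the chain groups are C_0 ≅ Z^7, C_1 ≅ Z^21, C_2 ≅ Z^14.

∂_1: C_1 → C_0 is given by ∂[p,q] = [q] − [p]. For instance
  ∂[6,7] = [7] − [6].
As a 7×21 matrix over Z this has rank 6, with invariant factors (1,1,1,1,1,1).

Boundary ∂_2: C_2 → C_1 sends each 2-simplex [p,q,r] to [q,r] − [p,r] + [p,q]. For instance
  ∂[3,6,7] = [6,7] − [3,7] + [3,6],
  ∂[1,2,6] = [2,6] − [1,6] + [1,2].
As a 21×14 matrix over Z this has rank 13, with invariant factors (1,1,1,1,1,1,1,1,1,1,1,1,1).

From H_k ≅ ker(∂_k) / im(∂_{k+1}) we obtain:

  H_0: rank C_0 − rank ∂_1 = 7 − 6 = 1, and the invariant factors of ∂_1 are all 1, so H_0 = Z.
  H_1: rank ker ∂_1 − rank ∂_2 = (21 − 6) − 13 = 2, and the invariant factors of ∂_2 are all 1, so H_1 = Z^2.
  H_2: rank ker ∂_2 − rank ∂_3 = (14 − 13) − 0 = 1, and there is no ∂_3, so H_2 = Z.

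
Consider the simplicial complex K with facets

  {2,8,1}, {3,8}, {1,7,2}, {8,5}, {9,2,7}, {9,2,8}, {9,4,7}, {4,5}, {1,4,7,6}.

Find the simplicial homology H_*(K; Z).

Order the vertices as 1 < 2 < 3 < 4 < 5 < 6 < 7 < 8 < 9. Listing each simplex with vertices in this order, K has dimension 3 with simplices:

  0-simplices (9): [1], [2], [3], [4], [5], [6], [7], [8], [9]
  1-simplices (17): [1,2], [1,4], [1,6], [1,7], [1,8], [2,7], [2,8], [2,9], [3,8], [4,5], [4,6], [4,7], [4,9], [5,8], [6,7], [7,9], [8,9]
  2-simplices (9): [1,2,7], [1,2,8], [1,4,6], [1,4,7], [1,6,7], [2,7,9], [2,8,9], [4,6,7], [4,7,9]
  3-simplices (1): [1,4,6,7]

so the chain groups are C_0 ≅ Z^9, C_1 ≅ Z^17, C_2 ≅ Z^9, C_3 ≅ Z^1.

The boundary map ∂_1: C_1 → C_0 is given by ∂[p,q] = [q] − [p].
The 9×17 boundary matrix has rank 8 and Smith normal form diag(1,1,1,1,1,1,1,1).

The boundary map ∂_2: C_2 → C_1 maps a triangle to the signed sum of its edges. For instance
  ∂[4,7,9] = [7,9] − [4,9] + [4,7],
  ∂[2,8,9] = [8,9] − [2,9] + [2,8].
The resulting 17×9 matrix has rank 8, and its Smith normal form has invariant factors (1,1,1,1,1,1,1,1).

The boundary map ∂_3: C_3 → C_2 sends each 3-simplex σ to the alternating sum Σ_i (−1)^i (σ with its i-th vertex removed). For instance
  ∂[1,4,6,7] = [4,6,7] − [1,6,7] + [1,4,7] − [1,4,6].
As a 9×1 matrix over Z this has rank 1, with invariant factors (1).

From H_k ≅ ker(∂_k) / im(∂_{k+1}) we obtain:

  H_0: rank C_0 − rank ∂_1 = 9 − 8 = 1, and the invariant factors of ∂_1 are all 1, so H_0 ≅ Z.
  H_1: rank ker ∂_1 − rank ∂_2 = (17 − 8) − 8 = 1, and the invariant factors of ∂_2 are all 1, so H_1 ≅ Z.
  H_2: rank ker ∂_2 − rank ∂_3 = (9 − 8) − 1 = 0, and the invariant factors of ∂_3 are all 1, so H_2 ≅ 0.
  H_3: rank ker ∂_3 − rank ∂_4 = (1 − 1) − 0 = 0, and there is no ∂_4, so H_3 ≅ 0.

H_0 ≅ Z,  H_1 ≅ Z,  H_2 = 0,  H_3 = 0.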